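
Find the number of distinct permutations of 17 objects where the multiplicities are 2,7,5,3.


17! = 355687428096000
Denominator: 2!=2 * 7!=5040 * 5!=120 * 3!=6
Coefficient = 355687428096000 / 7257600 = 49008960

49008960


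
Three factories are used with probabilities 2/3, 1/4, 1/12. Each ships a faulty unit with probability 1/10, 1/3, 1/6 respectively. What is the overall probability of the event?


P(A) = P(A|B1)P(B1) + P(A|B2)P(B2) + P(A|B3)P(B3)
= 1/10*2/3 + 1/3*1/4 + 1/6*1/12
= 1/15 + 1/12 + 1/72 = 59/360

59/360


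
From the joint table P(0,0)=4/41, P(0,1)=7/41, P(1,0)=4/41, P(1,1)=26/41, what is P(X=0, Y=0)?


Read from table: P(X=0, Y=0) = 4/41

4/41


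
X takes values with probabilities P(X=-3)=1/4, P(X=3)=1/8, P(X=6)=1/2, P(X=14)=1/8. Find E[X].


E[X] = sum(x * P(x))
= -3*1/4 + 3*1/8 + 6*1/2 + 14*1/8
= 35/8

35/8


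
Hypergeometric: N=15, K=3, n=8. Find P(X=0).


P(X=0) = C(3,0)*C(12,8) / C(15,8)
= 1*495 / 6435
= 495/6435 = 1/13

1/13


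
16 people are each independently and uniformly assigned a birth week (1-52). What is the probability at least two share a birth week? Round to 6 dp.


P(all different) = prod((52-i)/52 for i=0..15) = 0.075868
P(at least one match) = 1 - 0.075868 = 0.924132

0.924132


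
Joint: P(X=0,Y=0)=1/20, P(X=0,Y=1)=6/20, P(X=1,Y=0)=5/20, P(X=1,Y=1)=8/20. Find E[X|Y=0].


P(Y=0) = 6/20
E[X|Y=0] = (0*1 + 1*5)/6 = 5/6

5/6


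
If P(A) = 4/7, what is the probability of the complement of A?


P(A') = 1 - P(A) = 1 - 4/7 = 3/7

3/7


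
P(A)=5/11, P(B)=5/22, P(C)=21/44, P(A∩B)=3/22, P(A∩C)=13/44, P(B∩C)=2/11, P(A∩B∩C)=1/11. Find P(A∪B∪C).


P(A∪B∪C) = P(A)+P(B)+P(C) - P(AB)-P(AC)-P(BC) + P(ABC)
= 5/11+5/22+21/44 - 3/22-13/44-2/11 + 1/11
= 7/11

7/11


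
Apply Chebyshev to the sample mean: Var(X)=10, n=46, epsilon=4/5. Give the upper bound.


Var(Xbar) = Var(X)/n = 10/46
Chebyshev: P(|Xbar-mu| >= 4/5) <= Var(Xbar)/(4/5)^2 = (5/23)/(16/25) = 125/368

125/368


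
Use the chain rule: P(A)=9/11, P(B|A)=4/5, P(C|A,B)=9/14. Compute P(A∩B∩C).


P(A∩B∩C) = P(A) * P(B|A) * P(C|A∩B)
= 9/11 * 4/5 * 9/14
= 36/55 * 9/14 = 162/385

162/385


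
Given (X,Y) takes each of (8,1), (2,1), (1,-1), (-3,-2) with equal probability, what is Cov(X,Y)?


E[X]=2, E[Y]=-1/4, E[XY]=15/4
Cov(X,Y) = E[XY] - E[X]E[Y] = 15/4 - 2*-1/4 = 17/4

17/4


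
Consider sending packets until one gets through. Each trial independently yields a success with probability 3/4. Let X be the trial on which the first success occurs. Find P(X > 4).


P(X > 4) = P(first 4 trials all fail) = (1-p)^4 = (1/4)^4 = 1/256

1/256


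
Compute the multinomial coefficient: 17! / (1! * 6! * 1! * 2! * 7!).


17! = 355687428096000
Denominator: 1!=1 * 6!=720 * 1!=1 * 2!=2 * 7!=5040
Coefficient = 355687428096000 / 7257600 = 49008960

49008960


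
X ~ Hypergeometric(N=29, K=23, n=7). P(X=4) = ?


P(X=4) = C(23,4)*C(6,3) / C(29,7)
= 8855*20 / 1560780
= 177100/1560780 = 385/3393

385/3393


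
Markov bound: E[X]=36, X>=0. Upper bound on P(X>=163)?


Markov: P(X >= a) <= E[X]/a
P(X >= 163) <= 36/163

36/163


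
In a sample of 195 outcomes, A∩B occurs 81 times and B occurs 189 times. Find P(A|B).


P(A|B) = P(A∩B)/P(B) = (81/195)/(189/195) = 81/189 = 3/7

3/7


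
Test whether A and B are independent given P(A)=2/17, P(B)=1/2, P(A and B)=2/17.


P(A)*P(B) = 2/17*1/2 = 1/17
P(A∩B) = 2/17 != 1/17, so not independent

No, A and B are not independent


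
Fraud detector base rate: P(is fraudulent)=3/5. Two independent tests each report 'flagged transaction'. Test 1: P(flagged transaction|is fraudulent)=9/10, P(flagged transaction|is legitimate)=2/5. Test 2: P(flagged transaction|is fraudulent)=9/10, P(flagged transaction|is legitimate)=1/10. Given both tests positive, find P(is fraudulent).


After test 1: P(+) = 9/10*3/5 + 2/5*2/5 = 7/10
P(B|+) = (27/50)/(7/10) = 27/35
After test 2 (use post1 as new prior): P(+) = 9/10*27/35 + 1/10*8/35 = 251/350
P(B|+,+) = (243/350)/(251/350) = 243/251

243/251


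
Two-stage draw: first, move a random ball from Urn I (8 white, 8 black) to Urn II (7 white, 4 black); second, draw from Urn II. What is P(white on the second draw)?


P(transfer white) = 8/16 = 1/2; P(transfer black) = 1/2
If white transferred: Urn II has 8 white of 12, so P(white|white moved) = 2/3
If black transferred: Urn II has 7 white of 12, so P(white|black moved) = 7/12
By total probability: P(white) = 1/2*2/3 + 1/2*7/12 = 5/8

5/8


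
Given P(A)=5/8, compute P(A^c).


P(A') = 1 - P(A) = 1 - 5/8 = 3/8

3/8


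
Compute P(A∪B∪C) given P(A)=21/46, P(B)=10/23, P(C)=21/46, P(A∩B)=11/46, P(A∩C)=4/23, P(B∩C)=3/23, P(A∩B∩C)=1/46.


P(A∪B∪C) = P(A)+P(B)+P(C) - P(AB)-P(AC)-P(BC) + P(ABC)
= 21/46+10/23+21/46 - 11/46-4/23-3/23 + 1/46
= 19/23

19/23


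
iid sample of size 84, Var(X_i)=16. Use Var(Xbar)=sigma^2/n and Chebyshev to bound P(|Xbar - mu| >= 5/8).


Var(Xbar) = Var(X)/n = 16/84
Chebyshev: P(|Xbar-mu| >= 5/8) <= Var(Xbar)/(5/8)^2 = (4/21)/(25/64) = 256/525

256/525


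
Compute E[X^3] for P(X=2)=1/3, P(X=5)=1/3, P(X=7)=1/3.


E[X^3] = sum(g(x)*P(x))
= 8*1/3 + 125*1/3 + 343*1/3
= 476/3

476/3


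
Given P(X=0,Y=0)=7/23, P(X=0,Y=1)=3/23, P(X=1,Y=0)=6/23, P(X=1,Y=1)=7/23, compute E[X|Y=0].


P(Y=0) = 13/23
E[X|Y=0] = (0*7 + 1*6)/13 = 6/13

6/13


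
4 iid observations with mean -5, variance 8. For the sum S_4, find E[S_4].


E[S_n] = n*E[X_1] = 4*-5 = -20

-20


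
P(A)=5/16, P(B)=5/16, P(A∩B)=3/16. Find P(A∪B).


P(A∪B) = P(A) + P(B) - P(A∩B)
= 5/16 + 5/16 - 3/16 = 7/16

7/16


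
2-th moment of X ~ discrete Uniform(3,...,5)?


E[X^2] = (1/3) * sum(x^2 for x=3..5)
= 50/3

50/3


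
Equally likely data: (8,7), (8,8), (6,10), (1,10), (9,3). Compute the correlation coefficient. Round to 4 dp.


Cov(X,Y) = -5.2400, Var(X) = 8.2400, Var(Y) = 6.6400
rho = Cov/(sqrt(VarX)*sqrt(VarY)) = -0.7084

-0.7084


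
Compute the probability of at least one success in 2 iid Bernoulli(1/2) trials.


P(at least one) = 1 - P(none)
P(none) = (1 - 1/2)^2 = (1/2)^2 = 1/4
P(at least one) = 1 - 1/4 = 3/4

3/4


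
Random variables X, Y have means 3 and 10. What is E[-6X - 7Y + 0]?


E[-6X - 7Y + 0] = -6*E[X] - 7*E[Y] + 0
= (-6)*(3) + (-7)*(10) + (0)
= -18 - 70 + 0 = -88

-88


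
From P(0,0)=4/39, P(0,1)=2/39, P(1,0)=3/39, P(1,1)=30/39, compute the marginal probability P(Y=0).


P(Y=0) = P(0,0)+P(1,0) = 4/39 + 3/39 = 7/39

7/39


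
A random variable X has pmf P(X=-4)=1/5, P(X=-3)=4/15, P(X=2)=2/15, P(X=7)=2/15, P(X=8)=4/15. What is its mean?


E[X] = sum(x * P(x))
= -4*1/5 - 3*4/15 + 2*2/15 + 7*2/15 + 8*4/15
= 26/15

26/15


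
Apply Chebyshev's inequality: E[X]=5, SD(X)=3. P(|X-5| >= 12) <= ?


k = 12/3 = 4
Chebyshev: P(|X-mu| >= k*sigma) <= 1/k^2 = 1/4^2 = 1/16

1/16


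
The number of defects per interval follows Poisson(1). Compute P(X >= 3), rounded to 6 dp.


P(X>=3) = 1 - P(X<=2) = 1 - (e^(-1)*1^0/0! + e^(-1)*1^1/1! + e^(-1)*1^2/2!)
≈ 1 - (0.3678794412 + 0.3678794412 + 0.1839397206)
= 1 - 0.9196986030 = 0.0803013970
≈ 0.080301

0.080301


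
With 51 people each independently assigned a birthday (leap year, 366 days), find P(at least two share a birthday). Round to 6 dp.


P(all different) = prod((366-i)/366 for i=0..50) = 0.025839
P(at least one match) = 1 - 0.025839 = 0.974161

0.974161


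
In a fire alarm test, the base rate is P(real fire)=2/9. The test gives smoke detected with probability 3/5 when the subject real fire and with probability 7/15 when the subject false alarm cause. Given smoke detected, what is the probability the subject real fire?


P(A) = P(A|B)P(B) + P(A|B')P(B') = 3/5*2/9 + 7/15*7/9 = 67/135
P(B|A) = P(A|B)P(B)/P(A) = (2/15)/(67/135) = 18/67

18/67


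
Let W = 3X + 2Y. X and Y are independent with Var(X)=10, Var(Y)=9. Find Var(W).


Independence => Cov(X,Y)=0
Var(3X + 2Y) = 3^2*Var(X) + 2^2*Var(Y)
= 9*10 + 4*9 = 126

126


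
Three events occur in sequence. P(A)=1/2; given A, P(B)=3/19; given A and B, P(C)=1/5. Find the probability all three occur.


P(A∩B∩C) = P(A) * P(B|A) * P(C|A∩B)
= 1/2 * 3/19 * 1/5
= 3/38 * 1/5 = 3/190

3/190


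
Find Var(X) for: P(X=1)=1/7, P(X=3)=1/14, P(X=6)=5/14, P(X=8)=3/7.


E[X] = 83/14, E[X^2] = 575/14
Var(X) = E[X^2] - (E[X])^2 = 575/14 - (83/14)^2 = 1161/196

1161/196


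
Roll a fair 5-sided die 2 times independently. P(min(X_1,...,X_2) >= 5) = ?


P(min >= 5) = P(all X_i >= 5) = (P(X_1 >= 5))^2
= (1/5)^2 = 1/25

1/25


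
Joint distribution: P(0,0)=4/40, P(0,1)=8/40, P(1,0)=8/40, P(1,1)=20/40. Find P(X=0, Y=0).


Read from table: P(X=0, Y=0) = 4/40 = 1/10

1/10


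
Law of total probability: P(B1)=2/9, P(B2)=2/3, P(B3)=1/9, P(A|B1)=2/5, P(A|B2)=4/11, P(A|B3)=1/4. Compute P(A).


P(A) = P(A|B1)P(B1) + P(A|B2)P(B2) + P(A|B3)P(B3)
= 2/5*2/9 + 4/11*2/3 + 1/4*1/9
= 4/45 + 8/33 + 1/36 = 79/220

79/220


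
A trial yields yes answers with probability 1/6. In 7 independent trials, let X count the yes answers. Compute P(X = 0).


P(X=0) = C(7,0) * p^0 * (1-p)^7
= 1 * 1 * 78125/279936
= 78125/279936

78125/279936


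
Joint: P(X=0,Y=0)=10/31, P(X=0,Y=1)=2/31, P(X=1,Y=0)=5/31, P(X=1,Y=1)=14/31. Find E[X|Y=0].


P(Y=0) = 15/31
E[X|Y=0] = (0*10 + 1*5)/15 = 5/15 = 1/3

1/3


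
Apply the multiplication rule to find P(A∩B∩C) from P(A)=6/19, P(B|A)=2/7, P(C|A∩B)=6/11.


P(A∩B∩C) = P(A) * P(B|A) * P(C|A∩B)
= 6/19 * 2/7 * 6/11
= 12/133 * 6/11 = 72/1463

72/1463


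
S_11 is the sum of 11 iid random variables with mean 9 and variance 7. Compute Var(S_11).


By independence, Var(S_n) = n*Var(X_1) = 11*7 = 77

77


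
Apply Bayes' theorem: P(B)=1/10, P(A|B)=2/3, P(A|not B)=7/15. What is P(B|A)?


P(A) = P(A|B)P(B) + P(A|B')P(B') = 2/3*1/10 + 7/15*9/10 = 73/150
P(B|A) = P(A|B)P(B)/P(A) = (1/15)/(73/150) = 10/73

10/73


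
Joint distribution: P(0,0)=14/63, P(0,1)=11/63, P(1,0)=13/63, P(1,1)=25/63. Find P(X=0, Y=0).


Read from table: P(X=0, Y=0) = 14/63 = 2/9

2/9


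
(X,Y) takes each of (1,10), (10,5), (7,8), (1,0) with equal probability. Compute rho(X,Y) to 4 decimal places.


Cov(X,Y) = 1.6875, Var(X) = 15.1875, Var(Y) = 14.1875
rho = Cov/(sqrt(VarX)*sqrt(VarY)) = 0.1150

0.1150


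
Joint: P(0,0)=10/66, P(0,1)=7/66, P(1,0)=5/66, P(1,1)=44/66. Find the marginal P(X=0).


P(X=0) = P(0,0)+P(0,1) = 10/66 + 7/66 = 17/66

17/66


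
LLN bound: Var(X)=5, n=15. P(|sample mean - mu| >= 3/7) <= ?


Var(Xbar) = Var(X)/n = 5/15
Chebyshev: P(|Xbar-mu| >= 3/7) <= Var(Xbar)/(3/7)^2 = (1/3)/(9/49) = 49/27
Bound exceeds 1, so trivial bound: 1

1


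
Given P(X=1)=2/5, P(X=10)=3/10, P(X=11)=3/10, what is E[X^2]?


E[X^2] = sum(g(x)*P(x))
= 1*2/5 + 100*3/10 + 121*3/10
= 667/10

667/10


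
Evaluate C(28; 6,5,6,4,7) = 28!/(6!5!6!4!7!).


28! = 304888344611713860501504000000
Denominator: 6!=720 * 5!=120 * 6!=720 * 4!=24 * 7!=5040
Coefficient = 304888344611713860501504000000 / 7524679680000 = 40518448303132800

40518448303132800


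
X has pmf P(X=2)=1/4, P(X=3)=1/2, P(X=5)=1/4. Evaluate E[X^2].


E[X^2] = sum(x^2 * P(x))
= 4*1/4 + 9*1/2 + 25*1/4
= 47/4

47/4


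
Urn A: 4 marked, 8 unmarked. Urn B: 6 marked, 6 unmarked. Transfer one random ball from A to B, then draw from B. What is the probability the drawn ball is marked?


P(transfer marked) = 4/12 = 1/3; P(transfer unmarked) = 2/3
If marked transferred: Urn II has 7 marked of 13, so P(marked|marked moved) = 7/13
If unmarked transferred: Urn II has 6 marked of 13, so P(marked|unmarked moved) = 6/13
By total probability: P(marked) = 1/3*7/13 + 2/3*6/13 = 19/39

19/39


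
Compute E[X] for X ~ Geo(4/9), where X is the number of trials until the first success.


For geometric (trials until first success), E[X] = 1/p = 1/(4/9) = 9/4

9/4


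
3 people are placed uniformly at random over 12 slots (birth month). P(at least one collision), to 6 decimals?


P(all different) = prod((12-i)/12 for i=0..2) = 0.763889
P(at least one match) = 1 - 0.763889 = 0.236111

0.236111


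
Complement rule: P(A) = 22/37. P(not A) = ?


P(A') = 1 - P(A) = 1 - 22/37 = 15/37

15/37


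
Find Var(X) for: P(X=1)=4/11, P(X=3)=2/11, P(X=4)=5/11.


E[X] = 30/11, E[X^2] = 102/11
Var(X) = E[X^2] - (E[X])^2 = 102/11 - (30/11)^2 = 222/121

222/121


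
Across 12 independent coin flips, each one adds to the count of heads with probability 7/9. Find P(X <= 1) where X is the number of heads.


P(X<=1) = P(X=0) + P(X=1)
= 4096/282429536481 + 57344/94143178827
= 176128/282429536481

176128/282429536481


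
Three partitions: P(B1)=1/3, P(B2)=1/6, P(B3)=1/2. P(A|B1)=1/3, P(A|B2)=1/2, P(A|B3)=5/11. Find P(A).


P(A) = P(A|B1)P(B1) + P(A|B2)P(B2) + P(A|B3)P(B3)
= 1/3*1/3 + 1/2*1/6 + 5/11*1/2
= 1/9 + 1/12 + 5/22 = 167/396

167/396


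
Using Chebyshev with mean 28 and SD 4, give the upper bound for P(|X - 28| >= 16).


k = 16/4 = 4
Chebyshev: P(|X-mu| >= k*sigma) <= 1/k^2 = 1/4^2 = 1/16

1/16


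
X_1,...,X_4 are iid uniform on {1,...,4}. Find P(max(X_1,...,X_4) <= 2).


P(max <= 2) = P(all X_i <= 2) = (P(X_1 <= 2))^4
= (2/4)^4 = (1/2)^4 = 1/16

1/16


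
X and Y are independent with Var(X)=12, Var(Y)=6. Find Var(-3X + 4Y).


Independence => Cov(X,Y)=0
Var(-3X + 4Y) = (-3)^2*Var(X) + 4^2*Var(Y)
= 9*12 + 16*6 = 204

204


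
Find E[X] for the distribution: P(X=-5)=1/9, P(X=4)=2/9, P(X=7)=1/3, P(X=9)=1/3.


E[X] = sum(x * P(x))
= -5*1/9 + 4*2/9 + 7*1/3 + 9*1/3
= 17/3

17/3


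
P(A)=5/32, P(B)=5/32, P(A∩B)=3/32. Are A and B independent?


P(A)*P(B) = 5/32*5/32 = 25/1024
P(A∩B) = 3/32 != 25/1024, so not independent

No, A and B are not independent


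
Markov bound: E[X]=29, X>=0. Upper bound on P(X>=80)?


Markov: P(X >= a) <= E[X]/a
P(X >= 80) <= 29/80

29/80


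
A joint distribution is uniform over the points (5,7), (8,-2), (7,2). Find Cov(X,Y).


E[X]=20/3, E[Y]=7/3, E[XY]=11
Cov(X,Y) = E[XY] - E[X]E[Y] = 11 - 20/3*7/3 = -41/9

-41/9


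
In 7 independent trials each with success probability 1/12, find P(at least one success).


P(at least one) = 1 - P(none)
P(none) = (1 - 1/12)^7 = (11/12)^7 = 19487171/35831808
P(at least one) = 1 - 19487171/35831808 = 16344637/35831808

16344637/35831808


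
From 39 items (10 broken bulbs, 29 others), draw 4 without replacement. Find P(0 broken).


P(X=0) = C(10,0)*C(29,4) / C(39,4)
= 1*23751 / 82251
= 23751/82251 = 203/703

203/703


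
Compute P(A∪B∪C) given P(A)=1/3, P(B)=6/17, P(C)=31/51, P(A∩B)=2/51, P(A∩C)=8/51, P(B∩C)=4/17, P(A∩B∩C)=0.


P(A∪B∪C) = P(A)+P(B)+P(C) - P(AB)-P(AC)-P(BC) + P(ABC)
= 1/3+6/17+31/51 - 2/51-8/51-4/17 + 0
= 44/51

44/51


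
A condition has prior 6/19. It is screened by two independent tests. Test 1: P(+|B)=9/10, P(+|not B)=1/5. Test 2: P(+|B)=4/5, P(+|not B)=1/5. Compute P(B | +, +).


After test 1: P(+) = 9/10*6/19 + 1/5*13/19 = 8/19
P(B|+) = (27/95)/(8/19) = 27/40
After test 2 (use post1 as new prior): P(+) = 4/5*27/40 + 1/5*13/40 = 121/200
P(B|+,+) = (27/50)/(121/200) = 108/121

108/121


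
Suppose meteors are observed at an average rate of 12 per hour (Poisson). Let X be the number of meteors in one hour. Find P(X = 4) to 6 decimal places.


P(X=4) = e^(-12) * 12^4 / 4!
≈ 0.000006144212353 * 20736 / 24
≈ 0.005309

0.005309


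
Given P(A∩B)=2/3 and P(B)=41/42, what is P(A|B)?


P(A|B) = P(A∩B)/P(B) = (28/42)/(41/42) = 28/41

28/41


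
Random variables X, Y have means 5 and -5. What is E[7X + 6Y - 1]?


E[7X + 6Y - 1] = 7*E[X] + 6*E[Y] - 1
= (7)*(5) + (6)*(-5) + (-1)
= 35 - 30 - 1 = 4

4


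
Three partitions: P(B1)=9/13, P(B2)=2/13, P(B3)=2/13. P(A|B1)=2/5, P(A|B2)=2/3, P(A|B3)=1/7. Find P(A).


P(A) = P(A|B1)P(B1) + P(A|B2)P(B2) + P(A|B3)P(B3)
= 2/5*9/13 + 2/3*2/13 + 1/7*2/13
= 18/65 + 4/39 + 2/91 = 548/1365

548/1365


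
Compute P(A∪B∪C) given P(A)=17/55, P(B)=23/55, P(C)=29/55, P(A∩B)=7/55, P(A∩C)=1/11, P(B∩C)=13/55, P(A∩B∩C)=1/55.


P(A∪B∪C) = P(A)+P(B)+P(C) - P(AB)-P(AC)-P(BC) + P(ABC)
= 17/55+23/55+29/55 - 7/55-1/11-13/55 + 1/55
= 9/11

9/11


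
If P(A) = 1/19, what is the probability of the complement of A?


P(A') = 1 - P(A) = 1 - 1/19 = 18/19

18/19


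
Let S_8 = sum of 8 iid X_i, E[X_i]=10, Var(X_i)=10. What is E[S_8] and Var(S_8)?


E[S_n] = n*mu = 8*10 = 80
Var(S_n) = n*sigma^2 = 8*10 = 80

E[S_8]=80, Var(S_8)=80


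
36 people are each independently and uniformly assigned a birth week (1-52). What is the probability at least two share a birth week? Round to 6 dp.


P(all different) = prod((52-i)/52 for i=0..35) = 0.000000
P(at least one match) = 1 - 0.000000 = 1.000000

1.000000


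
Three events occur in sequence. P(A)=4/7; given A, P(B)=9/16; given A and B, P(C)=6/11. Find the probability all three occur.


P(A∩B∩C) = P(A) * P(B|A) * P(C|A∩B)
= 4/7 * 9/16 * 6/11
= 9/28 * 6/11 = 27/154

27/154


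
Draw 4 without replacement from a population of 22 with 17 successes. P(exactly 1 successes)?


P(X=1) = C(17,1)*C(5,3) / C(22,4)
= 17*10 / 7315
= 170/7315 = 34/1463

34/1463


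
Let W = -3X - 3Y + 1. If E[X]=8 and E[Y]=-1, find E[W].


E[-3X - 3Y + 1] = -3*E[X] - 3*E[Y] + 1
= (-3)*(8) + (-3)*(-1) + (1)
= -24 + 3 + 1 = -20

-20


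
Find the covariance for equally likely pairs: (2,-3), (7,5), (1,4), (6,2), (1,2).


E[X]=17/5, E[Y]=2, E[XY]=47/5
Cov(X,Y) = E[XY] - E[X]E[Y] = 47/5 - 17/5*2 = 13/5

13/5


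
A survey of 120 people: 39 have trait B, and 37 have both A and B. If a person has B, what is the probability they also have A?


P(A|B) = P(A∩B)/P(B) = (37/120)/(39/120) = 37/39

37/39


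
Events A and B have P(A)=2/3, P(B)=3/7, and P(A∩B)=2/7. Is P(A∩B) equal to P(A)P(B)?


P(A)*P(B) = 2/3*3/7 = 2/7
P(A∩B) = 2/7, which equals P(A)P(B), so independent

Yes, A and B are independent


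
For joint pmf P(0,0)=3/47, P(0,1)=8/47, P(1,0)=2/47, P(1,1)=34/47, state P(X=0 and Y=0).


Read from table: P(X=0, Y=0) = 3/47

3/47


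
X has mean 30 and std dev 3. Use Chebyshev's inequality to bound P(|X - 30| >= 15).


k = 15/3 = 5
Chebyshev: P(|X-mu| >= k*sigma) <= 1/k^2 = 1/5^2 = 1/25

1/25


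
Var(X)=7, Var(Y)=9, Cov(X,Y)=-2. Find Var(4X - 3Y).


Var(4X - 3Y) = 4^2*Var(X) + (-3)^2*Var(Y) + 2*4*(-3)*Cov(X,Y)
= 16*7 + 9*9 - 24*(-2)
= 112 + 81 + 48 = 241

241


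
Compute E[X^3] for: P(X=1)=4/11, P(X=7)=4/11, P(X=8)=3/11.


E[X^3] = sum(x^3 * P(x))
= 1*4/11 + 343*4/11 + 512*3/11
= 2912/11

2912/11


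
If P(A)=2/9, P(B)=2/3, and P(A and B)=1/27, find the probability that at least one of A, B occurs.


P(A∪B) = P(A) + P(B) - P(A∩B)
= 2/9 + 2/3 - 1/27 = 23/27

23/27


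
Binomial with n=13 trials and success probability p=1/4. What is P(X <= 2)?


P(X<=2) = P(X=0) + P(X=1) + P(X=2)
= 1594323/67108864 + 6908733/67108864 + 6908733/33554432
= 11160261/33554432

11160261/33554432


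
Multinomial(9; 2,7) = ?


9! = 362880
Denominator: 2!=2 * 7!=5040
Coefficient = 362880 / 10080 = 36

36


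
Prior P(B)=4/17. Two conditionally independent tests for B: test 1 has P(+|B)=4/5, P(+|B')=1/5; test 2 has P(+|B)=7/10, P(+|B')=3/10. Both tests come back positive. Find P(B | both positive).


After test 1: P(+) = 4/5*4/17 + 1/5*13/17 = 29/85
P(B|+) = (16/85)/(29/85) = 16/29
After test 2 (use post1 as new prior): P(+) = 7/10*16/29 + 3/10*13/29 = 151/290
P(B|+,+) = (56/145)/(151/290) = 112/151

112/151


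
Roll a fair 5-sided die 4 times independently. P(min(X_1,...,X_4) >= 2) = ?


P(min >= 2) = P(all X_i >= 2) = (P(X_1 >= 2))^4
= (4/5)^4 = 256/625

256/625


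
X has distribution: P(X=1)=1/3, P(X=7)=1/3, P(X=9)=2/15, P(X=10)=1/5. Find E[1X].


E[1X] = sum(g(x)*P(x))
= 1*1/3 + 7*1/3 + 9*2/15 + 10*1/5
= 88/15

88/15


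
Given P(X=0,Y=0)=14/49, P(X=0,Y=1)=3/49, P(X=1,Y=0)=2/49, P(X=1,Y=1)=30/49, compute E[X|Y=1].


P(Y=1) = 33/49
E[X|Y=1] = (0*3 + 1*30)/33 = 30/33 = 10/11

10/11


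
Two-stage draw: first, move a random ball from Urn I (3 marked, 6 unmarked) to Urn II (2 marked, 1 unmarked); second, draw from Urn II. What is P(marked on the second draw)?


P(transfer marked) = 3/9 = 1/3; P(transfer unmarked) = 2/3
If marked transferred: Urn II has 3 marked of 4, so P(marked|marked moved) = 3/4
If unmarked transferred: Urn II has 2 marked of 4, so P(marked|unmarked moved) = 1/2
By total probability: P(marked) = 1/3*3/4 + 2/3*1/2 = 7/12

7/12


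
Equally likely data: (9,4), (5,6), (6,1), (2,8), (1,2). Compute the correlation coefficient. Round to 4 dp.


Cov(X,Y) = -1.3200, Var(X) = 8.2400, Var(Y) = 6.5600
rho = Cov/(sqrt(VarX)*sqrt(VarY)) = -0.1795

-0.1795


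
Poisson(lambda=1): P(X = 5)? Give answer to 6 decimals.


P(X=5) = e^(-1) * 1^5 / 5!
≈ 0.3678794412 * 1 / 120
≈ 0.003066

0.003066


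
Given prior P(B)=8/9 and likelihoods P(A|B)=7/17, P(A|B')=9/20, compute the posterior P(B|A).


P(A) = P(A|B)P(B) + P(A|B')P(B') = 7/17*8/9 + 9/20*1/9 = 1273/3060
P(B|A) = P(A|B)P(B)/P(A) = (56/153)/(1273/3060) = 1120/1273

1120/1273


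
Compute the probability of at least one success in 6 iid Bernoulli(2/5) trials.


P(at least one) = 1 - P(none)
P(none) = (1 - 2/5)^6 = (3/5)^6 = 729/15625
P(at least one) = 1 - 729/15625 = 14896/15625

14896/15625


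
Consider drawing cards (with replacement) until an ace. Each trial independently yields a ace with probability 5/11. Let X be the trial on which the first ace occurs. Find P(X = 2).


P(X=2) = (1-p)^1 * p = (6/11)^1 * 5/11
= 6/11 * 5/11 = 30/121

30/121


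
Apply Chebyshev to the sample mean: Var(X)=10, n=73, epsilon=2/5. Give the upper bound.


Var(Xbar) = Var(X)/n = 10/73
Chebyshev: P(|Xbar-mu| >= 2/5) <= Var(Xbar)/(2/5)^2 = (10/73)/(4/25) = 125/146

125/146


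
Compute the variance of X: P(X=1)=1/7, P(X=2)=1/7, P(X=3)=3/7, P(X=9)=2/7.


E[X] = 30/7, E[X^2] = 194/7
Var(X) = E[X^2] - (E[X])^2 = 194/7 - (30/7)^2 = 458/49

458/49


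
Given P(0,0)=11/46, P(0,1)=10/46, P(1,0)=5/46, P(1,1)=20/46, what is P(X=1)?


P(X=1) = P(1,0)+P(1,1) = 5/46 + 20/46 = 25/46

25/46


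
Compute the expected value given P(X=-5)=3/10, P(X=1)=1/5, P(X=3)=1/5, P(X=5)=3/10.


E[X] = sum(x * P(x))
= -5*3/10 + 1*1/5 + 3*1/5 + 5*3/10
= 4/5

4/5


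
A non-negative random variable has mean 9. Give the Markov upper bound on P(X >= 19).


Markov: P(X >= a) <= E[X]/a
P(X >= 19) <= 9/19

9/19


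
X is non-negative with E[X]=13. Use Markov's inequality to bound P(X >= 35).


Markov: P(X >= a) <= E[X]/a
P(X >= 35) <= 13/35

13/35


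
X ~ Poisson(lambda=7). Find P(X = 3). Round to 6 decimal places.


P(X=3) = e^(-7) * 7^3 / 3!
≈ 0.0009118819656 * 343 / 6
≈ 0.052129

0.052129


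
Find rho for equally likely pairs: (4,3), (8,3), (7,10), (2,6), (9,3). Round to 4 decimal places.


Cov(X,Y) = -1.0000, Var(X) = 6.8000, Var(Y) = 7.6000
rho = Cov/(sqrt(VarX)*sqrt(VarY)) = -0.1391

-0.1391


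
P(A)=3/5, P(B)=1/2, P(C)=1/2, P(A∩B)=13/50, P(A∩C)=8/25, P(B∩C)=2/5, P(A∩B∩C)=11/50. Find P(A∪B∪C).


P(A∪B∪C) = P(A)+P(B)+P(C) - P(AB)-P(AC)-P(BC) + P(ABC)
= 3/5+1/2+1/2 - 13/50-8/25-2/5 + 11/50
= 21/25

21/25


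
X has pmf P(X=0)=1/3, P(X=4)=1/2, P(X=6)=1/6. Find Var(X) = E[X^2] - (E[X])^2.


E[X] = 3, E[X^2] = 14
Var(X) = E[X^2] - (E[X])^2 = 14 - (3)^2 = 5

5


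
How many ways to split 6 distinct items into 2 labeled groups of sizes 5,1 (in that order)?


6! = 720
Denominator: 5!=120 * 1!=1
Coefficient = 720 / 120 = 6

6


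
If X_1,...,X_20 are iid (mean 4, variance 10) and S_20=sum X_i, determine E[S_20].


E[S_n] = n*E[X_1] = 20*4 = 80

80


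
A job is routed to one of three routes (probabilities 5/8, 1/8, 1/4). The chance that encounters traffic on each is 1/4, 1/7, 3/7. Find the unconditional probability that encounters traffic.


P(A) = P(A|B1)P(B1) + P(A|B2)P(B2) + P(A|B3)P(B3)
= 1/4*5/8 + 1/7*1/8 + 3/7*1/4
= 5/32 + 1/56 + 3/28 = 9/32

9/32


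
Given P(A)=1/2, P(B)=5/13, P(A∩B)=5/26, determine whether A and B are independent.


P(A)*P(B) = 1/2*5/13 = 5/26
P(A∩B) = 5/26, which equals P(A)P(B), so independent

Yes, A and B are independent


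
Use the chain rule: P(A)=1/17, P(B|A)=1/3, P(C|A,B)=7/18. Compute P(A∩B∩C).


P(A∩B∩C) = P(A) * P(B|A) * P(C|A∩B)
= 1/17 * 1/3 * 7/18
= 1/51 * 7/18 = 7/918

7/918


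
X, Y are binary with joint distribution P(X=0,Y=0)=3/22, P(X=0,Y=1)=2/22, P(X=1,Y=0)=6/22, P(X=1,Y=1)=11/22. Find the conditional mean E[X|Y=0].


P(Y=0) = 9/22
E[X|Y=0] = (0*3 + 1*6)/9 = 6/9 = 2/3

2/3


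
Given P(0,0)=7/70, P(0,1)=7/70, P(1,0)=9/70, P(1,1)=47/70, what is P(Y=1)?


P(Y=1) = P(0,1)+P(1,1) = 7/70 + 47/70 = 54/70 = 27/35

27/35


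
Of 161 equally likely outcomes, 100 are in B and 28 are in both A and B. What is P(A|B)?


P(A|B) = P(A∩B)/P(B) = (28/161)/(100/161) = 28/100 = 7/25

7/25


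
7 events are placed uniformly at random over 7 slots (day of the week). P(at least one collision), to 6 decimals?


P(all different) = prod((7-i)/7 for i=0..6) = 0.006120
P(at least one match) = 1 - 0.006120 = 0.993880

0.993880


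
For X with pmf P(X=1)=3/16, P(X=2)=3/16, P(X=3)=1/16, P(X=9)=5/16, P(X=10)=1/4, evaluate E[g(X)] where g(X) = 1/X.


E[1/X] = sum(g(x)*P(x))
= 1*3/16 + 1/2*3/16 + 1/3*1/16 + 1/9*5/16 + 1/10*1/4
= 521/1440

521/1440


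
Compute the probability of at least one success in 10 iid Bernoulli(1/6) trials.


P(at least one) = 1 - P(none)
P(none) = (1 - 1/6)^10 = (5/6)^10 = 9765625/60466176
P(at least one) = 1 - 9765625/60466176 = 50700551/60466176

50700551/60466176


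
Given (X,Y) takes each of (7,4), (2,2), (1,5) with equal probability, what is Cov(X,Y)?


E[X]=10/3, E[Y]=11/3, E[XY]=37/3
Cov(X,Y) = E[XY] - E[X]E[Y] = 37/3 - 10/3*11/3 = 1/9

1/9


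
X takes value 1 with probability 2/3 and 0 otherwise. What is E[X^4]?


For Bernoulli: X in {0,1}
E[X^4] = 0^4*(1-2/3) + 1^4*2/3 = 2/3

2/3


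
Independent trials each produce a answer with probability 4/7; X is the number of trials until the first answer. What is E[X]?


For geometric (trials until first success), E[X] = 1/p = 1/(4/7) = 7/4

7/4


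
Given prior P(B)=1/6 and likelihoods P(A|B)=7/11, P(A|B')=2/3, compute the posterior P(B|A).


P(A) = P(A|B)P(B) + P(A|B')P(B') = 7/11*1/6 + 2/3*5/6 = 131/198
P(B|A) = P(A|B)P(B)/P(A) = (7/66)/(131/198) = 21/131

21/131


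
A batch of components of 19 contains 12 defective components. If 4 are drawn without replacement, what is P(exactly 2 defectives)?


P(X=2) = C(12,2)*C(7,2) / C(19,4)
= 66*21 / 3876
= 1386/3876 = 231/646

231/646


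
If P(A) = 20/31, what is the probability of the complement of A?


P(A') = 1 - P(A) = 1 - 20/31 = 11/31

11/31


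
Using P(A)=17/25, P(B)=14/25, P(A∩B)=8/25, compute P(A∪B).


P(A∪B) = P(A) + P(B) - P(A∩B)
= 17/25 + 14/25 - 8/25 = 23/25

23/25


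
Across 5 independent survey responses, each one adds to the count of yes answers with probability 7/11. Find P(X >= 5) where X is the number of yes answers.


P(X>=5) = P(X=5)
= 16807/161051
= 16807/161051

16807/161051


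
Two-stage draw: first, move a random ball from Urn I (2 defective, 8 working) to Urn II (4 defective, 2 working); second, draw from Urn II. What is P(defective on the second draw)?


P(transfer defective) = 2/10 = 1/5; P(transfer working) = 4/5
If defective transferred: Urn II has 5 defective of 7, so P(defective|defective moved) = 5/7
If working transferred: Urn II has 4 defective of 7, so P(defective|working moved) = 4/7
By total probability: P(defective) = 1/5*5/7 + 4/5*4/7 = 3/5

3/5


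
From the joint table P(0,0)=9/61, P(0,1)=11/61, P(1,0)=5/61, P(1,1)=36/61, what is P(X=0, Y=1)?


Read from table: P(X=0, Y=1) = 11/61

11/61


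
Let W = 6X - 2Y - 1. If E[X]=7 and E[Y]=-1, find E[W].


E[6X - 2Y - 1] = 6*E[X] - 2*E[Y] - 1
= (6)*(7) + (-2)*(-1) + (-1)
= 42 + 2 - 1 = 43

43


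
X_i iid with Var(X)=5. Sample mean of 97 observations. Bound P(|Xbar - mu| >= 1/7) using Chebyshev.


Var(Xbar) = Var(X)/n = 5/97
Chebyshev: P(|Xbar-mu| >= 1/7) <= Var(Xbar)/(1/7)^2 = (5/97)/(1/49) = 245/97
Bound exceeds 1, so trivial bound: 1

1


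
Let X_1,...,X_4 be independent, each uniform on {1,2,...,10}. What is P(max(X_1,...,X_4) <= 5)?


P(max <= 5) = P(all X_i <= 5) = (P(X_1 <= 5))^4
= (5/10)^4 = (1/2)^4 = 1/16

1/16


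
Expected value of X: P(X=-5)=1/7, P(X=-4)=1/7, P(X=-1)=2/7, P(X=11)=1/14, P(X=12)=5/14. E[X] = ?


E[X] = sum(x * P(x))
= -5*1/7 - 4*1/7 - 1*2/7 + 11*1/14 + 12*5/14
= 7/2

7/2


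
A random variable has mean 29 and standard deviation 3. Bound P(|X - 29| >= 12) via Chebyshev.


k = 12/3 = 4
Chebyshev: P(|X-mu| >= k*sigma) <= 1/k^2 = 1/4^2 = 1/16

1/16


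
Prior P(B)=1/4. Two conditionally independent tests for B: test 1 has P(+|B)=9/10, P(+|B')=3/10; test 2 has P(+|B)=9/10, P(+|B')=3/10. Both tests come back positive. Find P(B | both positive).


After test 1: P(+) = 9/10*1/4 + 3/10*3/4 = 9/20
P(B|+) = (9/40)/(9/20) = 1/2
After test 2 (use post1 as new prior): P(+) = 9/10*1/2 + 3/10*1/2 = 3/5
P(B|+,+) = (9/20)/(3/5) = 3/4

3/4


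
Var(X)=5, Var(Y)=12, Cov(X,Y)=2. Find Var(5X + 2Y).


Var(5X + 2Y) = 5^2*Var(X) + 2^2*Var(Y) + 2*5*2*Cov(X,Y)
= 25*5 + 4*12 + 20*2
= 125 + 48 + 40 = 213

213


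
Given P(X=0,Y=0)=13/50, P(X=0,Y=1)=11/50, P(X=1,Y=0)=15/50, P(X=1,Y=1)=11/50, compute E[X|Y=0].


P(Y=0) = 28/50
E[X|Y=0] = (0*13 + 1*15)/28 = 15/28

15/28


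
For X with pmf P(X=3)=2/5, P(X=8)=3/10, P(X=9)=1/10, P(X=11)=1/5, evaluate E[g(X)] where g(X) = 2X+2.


E[2X+2] = sum(g(x)*P(x))
= 8*2/5 + 18*3/10 + 20*1/10 + 24*1/5
= 77/5

77/5


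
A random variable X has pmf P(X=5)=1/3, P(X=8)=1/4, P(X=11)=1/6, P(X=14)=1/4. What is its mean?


E[X] = sum(x * P(x))
= 5*1/3 + 8*1/4 + 11*1/6 + 14*1/4
= 9

9


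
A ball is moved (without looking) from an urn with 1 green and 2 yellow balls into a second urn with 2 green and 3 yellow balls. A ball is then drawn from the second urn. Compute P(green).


P(transfer green) = 1/3; P(transfer yellow) = 2/3
If green transferred: Urn II has 3 green of 6, so P(green|green moved) = 1/2
If yellow transferred: Urn II has 2 green of 6, so P(green|yellow moved) = 1/3
By total probability: P(green) = 1/3*1/2 + 2/3*1/3 = 7/18

7/18


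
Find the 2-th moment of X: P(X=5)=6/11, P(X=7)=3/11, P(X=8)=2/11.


E[X^2] = sum(x^2 * P(x))
= 25*6/11 + 49*3/11 + 64*2/11
= 425/11

425/11


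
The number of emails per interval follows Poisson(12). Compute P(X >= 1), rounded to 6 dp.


P(X>=1) = 1 - P(X<=0) = 1 - (e^(-12)*12^0/0!)
≈ 1 - 0.0000061442 = 0.9999938558
≈ 0.999994

0.999994


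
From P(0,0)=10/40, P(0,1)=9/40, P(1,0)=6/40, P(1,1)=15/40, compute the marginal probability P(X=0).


P(X=0) = P(0,0)+P(0,1) = 10/40 + 9/40 = 19/40

19/40


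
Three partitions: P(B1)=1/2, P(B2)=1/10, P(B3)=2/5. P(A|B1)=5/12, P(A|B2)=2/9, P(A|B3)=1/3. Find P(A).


P(A) = P(A|B1)P(B1) + P(A|B2)P(B2) + P(A|B3)P(B3)
= 5/12*1/2 + 2/9*1/10 + 1/3*2/5
= 5/24 + 1/45 + 2/15 = 131/360

131/360


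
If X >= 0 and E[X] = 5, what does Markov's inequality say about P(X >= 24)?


Markov: P(X >= a) <= E[X]/a
P(X >= 24) <= 5/24

5/24


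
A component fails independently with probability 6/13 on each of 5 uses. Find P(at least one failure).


P(at least one) = 1 - P(none)
P(none) = (1 - 6/13)^5 = (7/13)^5 = 16807/371293
P(at least one) = 1 - 16807/371293 = 354486/371293

354486/371293


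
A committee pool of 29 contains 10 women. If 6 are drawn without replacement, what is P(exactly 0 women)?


P(X=0) = C(10,0)*C(19,6) / C(29,6)
= 1*27132 / 475020
= 27132/475020 = 323/5655

323/5655


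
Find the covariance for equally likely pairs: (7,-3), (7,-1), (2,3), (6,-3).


E[X]=11/2, E[Y]=-1, E[XY]=-10
Cov(X,Y) = E[XY] - E[X]E[Y] = -10 - 11/2*-1 = -9/2

-9/2


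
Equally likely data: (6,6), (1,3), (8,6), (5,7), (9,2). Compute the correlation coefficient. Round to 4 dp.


Cov(X,Y) = 0.1600, Var(X) = 7.7600, Var(Y) = 3.7600
rho = Cov/(sqrt(VarX)*sqrt(VarY)) = 0.0296

0.0296


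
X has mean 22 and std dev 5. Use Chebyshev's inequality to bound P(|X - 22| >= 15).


k = 15/5 = 3
Chebyshev: P(|X-mu| >= k*sigma) <= 1/k^2 = 1/3^2 = 1/9

1/9


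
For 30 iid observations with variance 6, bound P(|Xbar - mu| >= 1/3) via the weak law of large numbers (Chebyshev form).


Var(Xbar) = Var(X)/n = 6/30
Chebyshev: P(|Xbar-mu| >= 1/3) <= Var(Xbar)/(1/3)^2 = (1/5)/(1/9) = 9/5
Bound exceeds 1, so trivial bound: 1

1


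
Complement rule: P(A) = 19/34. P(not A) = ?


P(A') = 1 - P(A) = 1 - 19/34 = 15/34

15/34


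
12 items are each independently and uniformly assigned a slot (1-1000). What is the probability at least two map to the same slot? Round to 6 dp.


P(all different) = prod((1000-i)/1000 for i=0..11) = 0.935893
P(at least one match) = 1 - 0.935893 = 0.064107

0.064107


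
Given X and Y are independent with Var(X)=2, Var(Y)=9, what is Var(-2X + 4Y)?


Independence => Cov(X,Y)=0
Var(-2X + 4Y) = (-2)^2*Var(X) + 4^2*Var(Y)
= 4*2 + 16*9 = 152

152


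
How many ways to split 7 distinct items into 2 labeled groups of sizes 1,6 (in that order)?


7! = 5040
Denominator: 1!=1 * 6!=720
Coefficient = 5040 / 720 = 7

7


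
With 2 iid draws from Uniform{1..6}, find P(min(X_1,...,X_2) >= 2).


P(min >= 2) = P(all X_i >= 2) = (P(X_1 >= 2))^2
= (5/6)^2 = 25/36

25/36


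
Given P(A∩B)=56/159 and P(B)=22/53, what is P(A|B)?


P(A|B) = P(A∩B)/P(B) = (56/159)/(66/159) = 56/66 = 28/33

28/33


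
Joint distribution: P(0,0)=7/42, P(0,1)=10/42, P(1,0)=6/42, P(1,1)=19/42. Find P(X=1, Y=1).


Read from table: P(X=1, Y=1) = 19/42

19/42


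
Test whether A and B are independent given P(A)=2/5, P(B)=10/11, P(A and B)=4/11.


P(A)*P(B) = 2/5*10/11 = 4/11
P(A∩B) = 4/11, which equals P(A)P(B), so independent

Yes, A and B are independent


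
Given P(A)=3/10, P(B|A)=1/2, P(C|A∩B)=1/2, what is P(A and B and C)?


P(A∩B∩C) = P(A) * P(B|A) * P(C|A∩B)
= 3/10 * 1/2 * 1/2
= 3/20 * 1/2 = 3/40

3/40


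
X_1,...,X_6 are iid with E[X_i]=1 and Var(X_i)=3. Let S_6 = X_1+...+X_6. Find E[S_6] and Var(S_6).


E[S_n] = n*mu = 6*1 = 6
Var(S_n) = n*sigma^2 = 6*3 = 18

E[S_6]=6, Var(S_6)=18


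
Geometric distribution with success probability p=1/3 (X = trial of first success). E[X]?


For geometric (trials until first success), E[X] = 1/p = 1/(1/3) = 3

3


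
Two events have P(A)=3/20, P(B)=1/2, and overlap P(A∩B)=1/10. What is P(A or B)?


P(A∪B) = P(A) + P(B) - P(A∩B)
= 3/20 + 1/2 - 1/10 = 11/20

11/20


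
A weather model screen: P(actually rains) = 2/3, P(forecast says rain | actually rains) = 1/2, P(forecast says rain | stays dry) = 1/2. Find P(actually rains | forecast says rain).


P(A) = P(A|B)P(B) + P(A|B')P(B') = 1/2*2/3 + 1/2*1/3 = 1/2
P(B|A) = P(A|B)P(B)/P(A) = (1/3)/(1/2) = 2/3

2/3


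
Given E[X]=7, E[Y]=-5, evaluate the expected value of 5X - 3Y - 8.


E[5X - 3Y - 8] = 5*E[X] - 3*E[Y] - 8
= (5)*(7) + (-3)*(-5) + (-8)
= 35 + 15 - 8 = 42

42


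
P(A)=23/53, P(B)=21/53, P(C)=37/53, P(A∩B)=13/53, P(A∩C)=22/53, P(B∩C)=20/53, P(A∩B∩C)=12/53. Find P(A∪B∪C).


P(A∪B∪C) = P(A)+P(B)+P(C) - P(AB)-P(AC)-P(BC) + P(ABC)
= 23/53+21/53+37/53 - 13/53-22/53-20/53 + 12/53
= 38/53

38/53


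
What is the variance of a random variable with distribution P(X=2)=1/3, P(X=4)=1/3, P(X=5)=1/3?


E[X] = 11/3, E[X^2] = 15
Var(X) = E[X^2] - (E[X])^2 = 15 - (11/3)^2 = 14/9

14/9


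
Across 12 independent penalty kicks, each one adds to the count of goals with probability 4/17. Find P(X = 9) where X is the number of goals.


P(X=9) = C(12,9) * p^9 * (1-p)^3
= 220 * 262144/118587876497 * 2197/4913
= 126704680960/582622237229761

126704680960/582622237229761


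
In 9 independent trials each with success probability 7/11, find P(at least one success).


P(at least one) = 1 - P(none)
P(none) = (1 - 7/11)^9 = (4/11)^9 = 262144/2357947691
P(at least one) = 1 - 262144/2357947691 = 2357685547/2357947691

2357685547/2357947691


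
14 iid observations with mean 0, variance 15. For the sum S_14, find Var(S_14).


By independence, Var(S_n) = n*Var(X_1) = 14*15 = 210

210


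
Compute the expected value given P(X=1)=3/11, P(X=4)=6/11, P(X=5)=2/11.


E[X] = sum(x * P(x))
= 1*3/11 + 4*6/11 + 5*2/11
= 37/11

37/11


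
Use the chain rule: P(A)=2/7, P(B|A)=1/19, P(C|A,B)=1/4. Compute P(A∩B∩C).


P(A∩B∩C) = P(A) * P(B|A) * P(C|A∩B)
= 2/7 * 1/19 * 1/4
= 2/133 * 1/4 = 1/266

1/266


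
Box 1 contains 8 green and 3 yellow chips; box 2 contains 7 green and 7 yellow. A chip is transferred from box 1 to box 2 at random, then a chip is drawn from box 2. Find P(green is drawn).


P(transfer green) = 8/11; P(transfer yellow) = 3/11
If green transferred: Urn II has 8 green of 15, so P(green|green moved) = 8/15
If yellow transferred: Urn II has 7 green of 15, so P(green|yellow moved) = 7/15
By total probability: P(green) = 8/11*8/15 + 3/11*7/15 = 17/33

17/33


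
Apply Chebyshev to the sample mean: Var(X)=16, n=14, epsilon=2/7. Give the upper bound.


Var(Xbar) = Var(X)/n = 16/14
Chebyshev: P(|Xbar-mu| >= 2/7) <= Var(Xbar)/(2/7)^2 = (8/7)/(4/49) = 14
Bound exceeds 1, so trivial bound: 1

1


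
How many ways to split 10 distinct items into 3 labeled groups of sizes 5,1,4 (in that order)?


10! = 3628800
Denominator: 5!=120 * 1!=1 * 4!=24
Coefficient = 3628800 / 2880 = 1260

1260


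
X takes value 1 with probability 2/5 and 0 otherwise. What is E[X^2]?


For Bernoulli: X in {0,1}
E[X^2] = 0^2*(1-2/5) + 1^2*2/5 = 2/5

2/5


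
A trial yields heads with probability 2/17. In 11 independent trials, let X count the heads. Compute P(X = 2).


P(X=2) = C(11,2) * p^2 * (1-p)^9
= 55 * 4/289 * 38443359375/118587876497
= 8457539062500/34271896307633

8457539062500/34271896307633


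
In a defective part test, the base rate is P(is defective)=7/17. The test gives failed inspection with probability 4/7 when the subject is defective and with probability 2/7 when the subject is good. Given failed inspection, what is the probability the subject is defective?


P(A) = P(A|B)P(B) + P(A|B')P(B') = 4/7*7/17 + 2/7*10/17 = 48/119
P(B|A) = P(A|B)P(B)/P(A) = (4/17)/(48/119) = 7/12

7/12


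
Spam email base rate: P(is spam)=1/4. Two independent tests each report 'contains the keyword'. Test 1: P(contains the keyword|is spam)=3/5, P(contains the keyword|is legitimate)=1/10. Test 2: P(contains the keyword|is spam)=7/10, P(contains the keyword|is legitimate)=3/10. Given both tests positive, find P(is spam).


After test 1: P(+) = 3/5*1/4 + 1/10*3/4 = 9/40
P(B|+) = (3/20)/(9/40) = 2/3
After test 2 (use post1 as new prior): P(+) = 7/10*2/3 + 3/10*1/3 = 17/30
P(B|+,+) = (7/15)/(17/30) = 14/17

14/17


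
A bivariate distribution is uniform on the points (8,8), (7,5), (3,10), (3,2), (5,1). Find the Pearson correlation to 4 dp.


Cov(X,Y) = 0.9600, Var(X) = 4.1600, Var(Y) = 11.7600
rho = Cov/(sqrt(VarX)*sqrt(VarY)) = 0.1373

0.1373


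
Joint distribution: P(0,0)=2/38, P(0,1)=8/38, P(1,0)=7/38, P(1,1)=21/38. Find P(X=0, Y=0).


Read from table: P(X=0, Y=0) = 2/38 = 1/19

1/19


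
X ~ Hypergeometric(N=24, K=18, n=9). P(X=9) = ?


P(X=9) = C(18,9)*C(6,0) / C(24,9)
= 48620*1 / 1307504
= 48620/1307504 = 65/1748

65/1748


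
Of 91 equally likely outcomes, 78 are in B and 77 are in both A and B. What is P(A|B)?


P(A|B) = P(A∩B)/P(B) = (77/91)/(78/91) = 77/78

77/78


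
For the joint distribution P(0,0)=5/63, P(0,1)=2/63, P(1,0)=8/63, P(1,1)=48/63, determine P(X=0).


P(X=0) = P(0,0)+P(0,1) = 5/63 + 2/63 = 7/63 = 1/9

1/9
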